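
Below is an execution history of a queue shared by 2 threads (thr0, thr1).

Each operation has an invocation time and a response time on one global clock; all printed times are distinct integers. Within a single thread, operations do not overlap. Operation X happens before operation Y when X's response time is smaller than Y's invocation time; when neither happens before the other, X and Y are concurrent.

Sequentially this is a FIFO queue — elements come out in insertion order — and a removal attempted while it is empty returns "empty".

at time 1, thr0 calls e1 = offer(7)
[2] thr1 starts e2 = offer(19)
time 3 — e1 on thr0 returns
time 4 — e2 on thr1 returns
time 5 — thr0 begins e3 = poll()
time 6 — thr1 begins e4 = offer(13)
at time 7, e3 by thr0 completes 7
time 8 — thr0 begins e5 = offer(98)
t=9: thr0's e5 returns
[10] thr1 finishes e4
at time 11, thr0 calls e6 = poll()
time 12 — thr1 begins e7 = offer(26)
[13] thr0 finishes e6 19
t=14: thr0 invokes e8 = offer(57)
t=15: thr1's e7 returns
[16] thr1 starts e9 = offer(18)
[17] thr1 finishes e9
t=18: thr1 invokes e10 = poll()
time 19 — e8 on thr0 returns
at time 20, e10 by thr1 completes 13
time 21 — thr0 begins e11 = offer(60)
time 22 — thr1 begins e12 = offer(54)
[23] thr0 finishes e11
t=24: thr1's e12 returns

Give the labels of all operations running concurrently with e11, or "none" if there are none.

e12

e11 runs from 21 to 23; window-overlapping ops are concurrent
e1 [1,3]: before
e2 [2,4]: before
e3 [5,7]: before
e4 [6,10]: before
e5 [8,9]: before
e6 [11,13]: before
e7 [12,15]: before
e8 [14,19]: before
e9 [16,17]: before
e10 [18,20]: before
e12 [22,24]: concurrent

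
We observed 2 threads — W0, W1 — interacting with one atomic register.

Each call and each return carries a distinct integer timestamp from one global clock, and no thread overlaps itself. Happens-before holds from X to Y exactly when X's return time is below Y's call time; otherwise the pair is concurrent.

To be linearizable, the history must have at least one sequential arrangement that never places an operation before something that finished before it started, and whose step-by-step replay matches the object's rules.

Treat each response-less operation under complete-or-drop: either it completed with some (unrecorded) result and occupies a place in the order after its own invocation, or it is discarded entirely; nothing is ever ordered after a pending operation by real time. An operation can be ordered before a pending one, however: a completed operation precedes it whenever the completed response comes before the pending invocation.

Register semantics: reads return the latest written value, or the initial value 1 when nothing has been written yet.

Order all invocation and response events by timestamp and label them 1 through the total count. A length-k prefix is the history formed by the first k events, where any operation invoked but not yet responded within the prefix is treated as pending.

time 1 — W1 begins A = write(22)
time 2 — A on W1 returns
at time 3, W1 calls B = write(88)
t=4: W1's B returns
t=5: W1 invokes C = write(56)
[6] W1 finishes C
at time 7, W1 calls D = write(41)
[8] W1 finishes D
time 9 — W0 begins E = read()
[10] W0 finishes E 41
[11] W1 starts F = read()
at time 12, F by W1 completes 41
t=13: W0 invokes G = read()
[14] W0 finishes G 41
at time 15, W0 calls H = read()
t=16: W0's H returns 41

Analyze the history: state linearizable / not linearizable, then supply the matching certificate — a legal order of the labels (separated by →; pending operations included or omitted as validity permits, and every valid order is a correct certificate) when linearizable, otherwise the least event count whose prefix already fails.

after step 1 (A write(22)): value 22
after step 2 (B write(88)): value 88
after step 3 (C write(56)): value 56
after step 4 (D write(41)): value 41
after step 5 (E read() → 41): value 41
after step 6 (F read() → 41): value 41
after step 7 (G read() → 41): value 41
after step 8 (H read() → 41): value 41

linearizable — witness: A → B → C → D → E → F → G → H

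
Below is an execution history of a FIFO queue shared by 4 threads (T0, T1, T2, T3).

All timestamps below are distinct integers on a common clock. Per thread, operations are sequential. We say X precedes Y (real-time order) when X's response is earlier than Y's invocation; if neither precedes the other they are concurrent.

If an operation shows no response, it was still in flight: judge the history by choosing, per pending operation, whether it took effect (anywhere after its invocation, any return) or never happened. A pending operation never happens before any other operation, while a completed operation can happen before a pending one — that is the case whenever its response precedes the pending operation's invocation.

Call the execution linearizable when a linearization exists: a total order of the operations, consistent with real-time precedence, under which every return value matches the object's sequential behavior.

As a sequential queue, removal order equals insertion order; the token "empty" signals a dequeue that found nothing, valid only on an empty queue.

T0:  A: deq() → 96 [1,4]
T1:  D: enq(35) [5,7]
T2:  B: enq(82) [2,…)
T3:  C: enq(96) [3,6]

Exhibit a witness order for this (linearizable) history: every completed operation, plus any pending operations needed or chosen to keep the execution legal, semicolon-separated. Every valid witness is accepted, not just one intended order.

step 1: C enq(96) — queue <96>
step 2: A deq() → 96 — queue <>
step 3: B enq(82) (pending, included) — queue <82>
step 4: D enq(35) — queue <82,35>

C; A; B; D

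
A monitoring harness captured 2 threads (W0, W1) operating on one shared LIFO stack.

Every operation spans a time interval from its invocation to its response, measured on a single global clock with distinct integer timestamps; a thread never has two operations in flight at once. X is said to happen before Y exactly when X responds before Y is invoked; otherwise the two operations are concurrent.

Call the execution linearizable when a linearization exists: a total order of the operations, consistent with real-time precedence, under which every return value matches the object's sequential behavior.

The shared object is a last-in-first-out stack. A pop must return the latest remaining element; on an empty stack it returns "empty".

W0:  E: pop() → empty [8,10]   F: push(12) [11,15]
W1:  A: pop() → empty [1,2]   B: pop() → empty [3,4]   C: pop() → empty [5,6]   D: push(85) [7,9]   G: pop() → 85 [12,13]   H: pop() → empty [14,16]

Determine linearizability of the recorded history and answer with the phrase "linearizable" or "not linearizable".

witness order: A, B, C, E, D, G, H, F
step 1: A pop() → empty — stack <>
step 2: B pop() → empty — stack <>
step 3: C pop() → empty — stack <>
step 4: E pop() → empty — stack <>
step 5: D push(85) — stack <85>
step 6: G pop() → 85 — stack <>
step 7: H pop() → empty — stack <>
step 8: F push(12) — stack <12>

linearizable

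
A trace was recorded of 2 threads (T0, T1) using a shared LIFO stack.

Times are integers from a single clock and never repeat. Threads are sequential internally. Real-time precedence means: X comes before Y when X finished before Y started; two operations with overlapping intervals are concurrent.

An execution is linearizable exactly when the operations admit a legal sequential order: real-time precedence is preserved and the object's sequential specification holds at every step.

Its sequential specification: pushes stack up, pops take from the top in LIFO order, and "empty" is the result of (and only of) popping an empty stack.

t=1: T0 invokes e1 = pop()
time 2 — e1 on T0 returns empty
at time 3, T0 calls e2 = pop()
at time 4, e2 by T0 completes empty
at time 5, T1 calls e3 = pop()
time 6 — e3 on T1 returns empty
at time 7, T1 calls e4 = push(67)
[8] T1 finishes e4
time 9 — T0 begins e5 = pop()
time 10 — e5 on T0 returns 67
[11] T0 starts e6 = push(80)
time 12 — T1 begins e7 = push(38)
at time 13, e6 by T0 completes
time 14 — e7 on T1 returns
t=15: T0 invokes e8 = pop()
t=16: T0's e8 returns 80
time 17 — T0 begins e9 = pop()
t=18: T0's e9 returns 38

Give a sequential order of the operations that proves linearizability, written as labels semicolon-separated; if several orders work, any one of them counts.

1. e1 pop() → empty, leaving stack <>
2. e2 pop() → empty, leaving stack <>
3. e3 pop() → empty, leaving stack <>
4. e4 push(67), leaving stack <67>
5. e5 pop() → 67, leaving stack <>
6. e7 push(38), leaving stack <38>
7. e6 push(80), leaving stack <38,80>
8. e8 pop() → 80, leaving stack <38>
9. e9 pop() → 38, leaving stack <>

e1; e2; e3; e4; e5; e7; e6; e8; e9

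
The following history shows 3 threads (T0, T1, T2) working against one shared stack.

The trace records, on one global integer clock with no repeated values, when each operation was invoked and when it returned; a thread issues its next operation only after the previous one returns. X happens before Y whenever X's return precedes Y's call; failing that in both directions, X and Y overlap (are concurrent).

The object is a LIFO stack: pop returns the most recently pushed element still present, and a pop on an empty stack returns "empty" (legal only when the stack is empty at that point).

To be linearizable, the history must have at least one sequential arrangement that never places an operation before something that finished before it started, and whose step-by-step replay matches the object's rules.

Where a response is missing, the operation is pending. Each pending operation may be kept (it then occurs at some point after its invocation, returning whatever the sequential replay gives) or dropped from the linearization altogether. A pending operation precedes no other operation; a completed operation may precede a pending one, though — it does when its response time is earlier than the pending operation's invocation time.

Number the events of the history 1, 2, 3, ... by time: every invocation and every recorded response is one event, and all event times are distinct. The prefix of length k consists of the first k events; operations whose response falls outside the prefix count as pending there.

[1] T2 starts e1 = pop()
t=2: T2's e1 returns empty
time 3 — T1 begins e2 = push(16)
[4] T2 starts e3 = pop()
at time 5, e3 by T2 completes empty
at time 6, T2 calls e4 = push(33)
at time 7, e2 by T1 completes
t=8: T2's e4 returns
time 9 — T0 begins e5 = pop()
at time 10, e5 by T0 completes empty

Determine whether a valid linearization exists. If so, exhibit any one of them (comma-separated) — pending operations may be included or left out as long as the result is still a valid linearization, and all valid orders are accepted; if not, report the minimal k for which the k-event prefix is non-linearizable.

not linearizable — minimal violating prefix: 10 events

cut after 9 events: linearizable; cut after 10 events (e5 responds, time 10): not linearizable
5 completed operations, 3 real-time-consistent orders — every stack replay fails
for example e1, e2, e3, e4, e5 fails at step 3: e3 pop() → empty is not legal there
for example e1, e3, e2, e4, e5 fails at step 5: e5 pop() → empty is not legal there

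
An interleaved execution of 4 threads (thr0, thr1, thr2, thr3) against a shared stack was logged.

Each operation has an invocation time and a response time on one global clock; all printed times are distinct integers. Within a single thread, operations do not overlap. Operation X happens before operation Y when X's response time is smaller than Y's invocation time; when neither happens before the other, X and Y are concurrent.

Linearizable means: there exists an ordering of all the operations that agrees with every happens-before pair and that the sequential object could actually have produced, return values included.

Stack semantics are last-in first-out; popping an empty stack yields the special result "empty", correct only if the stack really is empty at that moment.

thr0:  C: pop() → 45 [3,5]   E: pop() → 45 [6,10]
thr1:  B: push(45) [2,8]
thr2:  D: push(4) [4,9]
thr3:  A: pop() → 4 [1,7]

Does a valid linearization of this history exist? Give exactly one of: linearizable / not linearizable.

the violation lands at event 10, E's response at time 10: events 1..9 linearize, events 1..10 do not
60 orders of the 5 completed stack ops respect real time; none is legal
one such order, A, B, C, D, E, breaks at step 1 where A pop() → 4 is illegal
one such order, A, B, C, E, D, breaks at step 1 where A pop() → 4 is illegal

not linearizable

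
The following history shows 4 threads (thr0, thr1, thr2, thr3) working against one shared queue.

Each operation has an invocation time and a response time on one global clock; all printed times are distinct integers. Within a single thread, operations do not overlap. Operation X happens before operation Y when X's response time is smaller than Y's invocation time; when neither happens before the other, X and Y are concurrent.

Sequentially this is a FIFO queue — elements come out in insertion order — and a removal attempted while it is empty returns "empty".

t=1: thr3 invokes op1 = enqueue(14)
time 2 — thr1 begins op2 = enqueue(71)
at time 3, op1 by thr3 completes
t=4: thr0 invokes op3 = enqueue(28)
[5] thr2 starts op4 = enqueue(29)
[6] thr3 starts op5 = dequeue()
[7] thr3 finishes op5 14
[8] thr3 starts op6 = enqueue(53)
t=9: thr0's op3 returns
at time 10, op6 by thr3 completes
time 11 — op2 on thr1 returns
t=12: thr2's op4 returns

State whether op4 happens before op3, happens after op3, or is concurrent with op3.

concurrent

op4 spans [5,12], op3 spans [4,9]
the intervals overlap in both directions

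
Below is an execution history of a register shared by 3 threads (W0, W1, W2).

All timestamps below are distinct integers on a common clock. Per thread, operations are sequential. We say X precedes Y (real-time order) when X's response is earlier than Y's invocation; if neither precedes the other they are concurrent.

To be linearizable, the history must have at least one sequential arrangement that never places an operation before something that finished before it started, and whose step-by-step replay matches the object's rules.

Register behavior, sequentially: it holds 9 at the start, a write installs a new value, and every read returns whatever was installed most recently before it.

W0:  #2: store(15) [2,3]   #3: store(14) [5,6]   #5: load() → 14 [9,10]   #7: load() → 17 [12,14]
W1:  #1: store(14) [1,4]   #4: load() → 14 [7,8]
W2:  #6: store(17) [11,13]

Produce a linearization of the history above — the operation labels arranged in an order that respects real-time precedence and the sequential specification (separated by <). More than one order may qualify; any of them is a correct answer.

#1 < #2 < #3 < #4 < #5 < #6 < #7

step 1: #1 store(14) — value 14
step 2: #2 store(15) — value 15
step 3: #3 store(14) — value 14
step 4: #4 load() → 14 — value 14
step 5: #5 load() → 14 — value 14
step 6: #6 store(17) — value 17
step 7: #7 load() → 17 — value 17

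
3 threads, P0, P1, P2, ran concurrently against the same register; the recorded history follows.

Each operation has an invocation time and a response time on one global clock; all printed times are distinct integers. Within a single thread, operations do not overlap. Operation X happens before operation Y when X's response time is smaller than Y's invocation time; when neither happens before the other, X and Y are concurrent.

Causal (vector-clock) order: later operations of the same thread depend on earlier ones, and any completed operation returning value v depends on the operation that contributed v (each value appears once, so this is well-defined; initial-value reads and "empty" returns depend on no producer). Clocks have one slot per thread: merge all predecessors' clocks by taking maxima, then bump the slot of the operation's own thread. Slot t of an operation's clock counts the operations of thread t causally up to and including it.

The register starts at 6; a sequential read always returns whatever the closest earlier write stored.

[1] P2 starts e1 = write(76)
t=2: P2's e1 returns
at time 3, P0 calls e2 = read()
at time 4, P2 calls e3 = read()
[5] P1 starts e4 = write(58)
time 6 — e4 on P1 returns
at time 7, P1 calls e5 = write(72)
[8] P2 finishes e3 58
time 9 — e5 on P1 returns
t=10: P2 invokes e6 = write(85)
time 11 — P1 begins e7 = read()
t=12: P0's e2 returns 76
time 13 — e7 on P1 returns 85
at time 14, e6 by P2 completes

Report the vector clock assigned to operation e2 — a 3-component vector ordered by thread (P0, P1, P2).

(1, 0, 1)

VC(e1, invoked at 1): no causal predecessors; +1 on P2 → (0, 0, 1)
VC(e4, invoked at 5): no causal predecessors; +1 on P1 → (0, 1, 0)
merge at e5 (invoked 7): VC(e4)=(0, 1, 0), own-thread bump on P1 → (0, 2, 0)
merge at e2 (invoked 3): VC(e1)=(0, 0, 1), own-thread bump on P0 → (1, 0, 1)
merge at e3 (invoked 4): VC(e1)=(0, 0, 1), VC(e4)=(0, 1, 0), own-thread bump on P2 → (0, 1, 2)
merge at e6 (invoked 10): VC(e3)=(0, 1, 2), own-thread bump on P2 → (0, 1, 3)
merge at e7 (invoked 11): VC(e5)=(0, 2, 0), VC(e6)=(0, 1, 3), own-thread bump on P1 → (0, 3, 3)
target: VC(e2) = (1, 0, 1)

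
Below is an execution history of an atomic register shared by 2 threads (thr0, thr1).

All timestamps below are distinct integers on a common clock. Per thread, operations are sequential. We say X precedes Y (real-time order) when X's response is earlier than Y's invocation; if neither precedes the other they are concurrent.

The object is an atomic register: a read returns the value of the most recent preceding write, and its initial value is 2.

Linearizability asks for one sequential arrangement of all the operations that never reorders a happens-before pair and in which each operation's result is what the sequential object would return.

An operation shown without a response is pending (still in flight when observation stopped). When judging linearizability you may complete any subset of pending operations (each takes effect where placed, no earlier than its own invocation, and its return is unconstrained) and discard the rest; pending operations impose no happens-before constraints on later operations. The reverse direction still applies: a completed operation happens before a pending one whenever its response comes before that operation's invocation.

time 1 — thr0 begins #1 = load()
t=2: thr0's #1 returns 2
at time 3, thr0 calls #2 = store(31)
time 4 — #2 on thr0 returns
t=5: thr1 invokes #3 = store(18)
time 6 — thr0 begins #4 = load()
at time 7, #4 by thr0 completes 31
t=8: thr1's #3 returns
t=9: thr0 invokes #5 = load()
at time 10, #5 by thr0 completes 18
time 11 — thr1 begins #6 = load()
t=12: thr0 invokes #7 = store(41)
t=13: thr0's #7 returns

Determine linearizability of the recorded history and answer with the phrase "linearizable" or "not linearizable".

one valid linearization: #1, #2, #4, #3, #5, #6, #7
after step 1 (#1 load() → 2): value 2
after step 2 (#2 store(31)): value 31
after step 3 (#4 load() → 31): value 31
after step 4 (#3 store(18)): value 18
after step 5 (#5 load() → 18): value 18
after step 6 (#6 load() (pending, included)): value 18
after step 7 (#7 store(41)): value 41

linearizable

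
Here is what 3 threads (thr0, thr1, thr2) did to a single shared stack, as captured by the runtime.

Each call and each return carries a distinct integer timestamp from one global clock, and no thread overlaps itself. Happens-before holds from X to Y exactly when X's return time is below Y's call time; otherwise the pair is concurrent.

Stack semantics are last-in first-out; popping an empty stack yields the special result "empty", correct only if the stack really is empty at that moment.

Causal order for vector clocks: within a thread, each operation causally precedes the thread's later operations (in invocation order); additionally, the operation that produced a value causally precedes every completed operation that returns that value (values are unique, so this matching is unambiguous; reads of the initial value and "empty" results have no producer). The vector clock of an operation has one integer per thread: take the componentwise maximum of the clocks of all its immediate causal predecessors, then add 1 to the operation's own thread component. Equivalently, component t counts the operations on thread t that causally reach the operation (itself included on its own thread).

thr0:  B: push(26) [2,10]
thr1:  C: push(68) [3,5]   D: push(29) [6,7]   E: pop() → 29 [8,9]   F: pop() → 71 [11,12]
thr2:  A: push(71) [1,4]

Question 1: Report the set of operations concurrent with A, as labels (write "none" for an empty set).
Answer: B, C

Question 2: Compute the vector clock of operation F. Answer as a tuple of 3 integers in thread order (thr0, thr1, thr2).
Answer: (0, 4, 1)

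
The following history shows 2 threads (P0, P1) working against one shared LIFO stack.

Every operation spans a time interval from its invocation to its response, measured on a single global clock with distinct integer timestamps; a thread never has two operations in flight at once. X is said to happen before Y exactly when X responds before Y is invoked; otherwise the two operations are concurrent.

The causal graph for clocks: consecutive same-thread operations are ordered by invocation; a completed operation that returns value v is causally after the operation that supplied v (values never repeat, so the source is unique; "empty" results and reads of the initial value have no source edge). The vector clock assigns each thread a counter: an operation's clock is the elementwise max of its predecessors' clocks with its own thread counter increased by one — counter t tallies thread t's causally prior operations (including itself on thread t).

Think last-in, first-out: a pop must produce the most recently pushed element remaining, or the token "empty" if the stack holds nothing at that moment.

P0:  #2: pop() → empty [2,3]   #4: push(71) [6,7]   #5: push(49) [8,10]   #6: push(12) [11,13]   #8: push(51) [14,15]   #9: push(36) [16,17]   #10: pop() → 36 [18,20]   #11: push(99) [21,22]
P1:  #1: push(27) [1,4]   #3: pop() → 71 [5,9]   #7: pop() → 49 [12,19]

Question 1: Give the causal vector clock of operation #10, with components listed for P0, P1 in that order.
VC(#1, invoked at 1): no causal predecessors; +1 on P1 → (0, 1)
VC(#2, invoked at 2): no causal predecessors; +1 on P0 → (1, 0)
VC(#4, invoked at 6): max of VC(#2)=(1, 0), then +1 on thread P0 → (2, 0)
VC(#5, invoked at 8): max of VC(#4)=(2, 0), then +1 on thread P0 → (3, 0)
VC(#3, invoked at 5): max of VC(#1)=(0, 1), VC(#4)=(2, 0), then +1 on thread P1 → (2, 2)
VC(#6, invoked at 11): max of VC(#5)=(3, 0), then +1 on thread P0 → (4, 0)
VC(#8, invoked at 14): max of VC(#6)=(4, 0), then +1 on thread P0 → (5, 0)
VC(#7, invoked at 12): max of VC(#3)=(2, 2), VC(#5)=(3, 0), then +1 on thread P1 → (3, 3)
VC(#9, invoked at 16): max of VC(#8)=(5, 0), then +1 on thread P0 → (6, 0)
VC(#10, invoked at 18): max of VC(#9)=(6, 0), then +1 on thread P0 → (7, 0)
VC(#11, invoked at 21): max of VC(#10)=(7, 0), then +1 on thread P0 → (8, 0)
target: VC(#10) = (7, 0)

(7, 0)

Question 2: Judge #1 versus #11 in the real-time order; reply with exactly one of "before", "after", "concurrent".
#1 spans [1,4], #11 spans [21,22]
resp(#1)=4 < inv(#11)=21

before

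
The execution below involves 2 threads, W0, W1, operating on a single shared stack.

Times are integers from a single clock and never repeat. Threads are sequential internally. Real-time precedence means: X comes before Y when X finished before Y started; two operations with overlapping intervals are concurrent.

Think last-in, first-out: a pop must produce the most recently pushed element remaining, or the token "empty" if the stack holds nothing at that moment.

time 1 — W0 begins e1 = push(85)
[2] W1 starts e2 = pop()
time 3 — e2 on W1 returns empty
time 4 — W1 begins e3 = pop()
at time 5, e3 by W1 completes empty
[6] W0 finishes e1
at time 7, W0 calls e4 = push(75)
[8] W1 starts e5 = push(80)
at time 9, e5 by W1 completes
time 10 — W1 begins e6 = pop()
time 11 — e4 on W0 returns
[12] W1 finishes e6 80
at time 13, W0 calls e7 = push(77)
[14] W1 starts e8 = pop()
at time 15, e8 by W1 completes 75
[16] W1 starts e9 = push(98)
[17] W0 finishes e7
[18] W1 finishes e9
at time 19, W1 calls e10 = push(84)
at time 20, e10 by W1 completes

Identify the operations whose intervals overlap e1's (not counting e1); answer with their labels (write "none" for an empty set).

e1 spans [1,6]; an op avoiding the whole window 1..6 is ordered, any other is concurrent
e2 [2,3]: concurrent
e3 [4,5]: concurrent
e4 [7,11]: after
e5 [8,9]: after
e6 [10,12]: after
e7 [13,17]: after
e8 [14,15]: after
e9 [16,18]: after
e10 [19,20]: after

e2, e3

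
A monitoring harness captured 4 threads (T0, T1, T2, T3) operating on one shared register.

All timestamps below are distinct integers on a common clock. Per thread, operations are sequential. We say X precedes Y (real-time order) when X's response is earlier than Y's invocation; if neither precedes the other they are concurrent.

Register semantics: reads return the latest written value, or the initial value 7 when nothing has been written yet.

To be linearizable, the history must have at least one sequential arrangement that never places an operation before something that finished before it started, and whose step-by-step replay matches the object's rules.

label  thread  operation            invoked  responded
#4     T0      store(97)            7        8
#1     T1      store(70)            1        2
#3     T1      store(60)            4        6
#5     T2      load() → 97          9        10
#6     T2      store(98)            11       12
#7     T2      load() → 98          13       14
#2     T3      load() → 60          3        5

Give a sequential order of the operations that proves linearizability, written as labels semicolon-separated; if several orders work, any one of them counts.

#1; #3; #2; #4; #5; #6; #7

step 1: #1 store(70) — value 70
step 2: #3 store(60) — value 60
step 3: #2 load() → 60 — value 60
step 4: #4 store(97) — value 97
step 5: #5 load() → 97 — value 97
step 6: #6 store(98) — value 98
step 7: #7 load() → 98 — value 98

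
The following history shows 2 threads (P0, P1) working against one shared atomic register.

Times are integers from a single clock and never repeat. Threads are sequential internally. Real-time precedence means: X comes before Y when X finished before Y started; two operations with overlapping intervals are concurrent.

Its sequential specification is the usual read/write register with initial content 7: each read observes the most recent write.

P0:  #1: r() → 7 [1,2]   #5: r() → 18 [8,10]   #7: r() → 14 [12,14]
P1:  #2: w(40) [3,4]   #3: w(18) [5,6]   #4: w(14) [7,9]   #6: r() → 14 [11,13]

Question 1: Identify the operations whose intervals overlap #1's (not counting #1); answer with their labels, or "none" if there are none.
none

#1 spans [1,2]; an op avoiding the whole window 1..2 is ordered, any other is concurrent
#2 [3,4]: after
#3 [5,6]: after
#4 [7,9]: after
#5 [8,10]: after
#6 [11,13]: after
#7 [12,14]: after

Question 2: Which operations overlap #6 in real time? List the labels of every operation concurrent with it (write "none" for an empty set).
#7

#6 runs from 11 to 13; window-overlapping ops are concurrent
#1 [1,2]: before
#2 [3,4]: before
#3 [5,6]: before
#4 [7,9]: before
#5 [8,10]: before
#7 [12,14]: concurrent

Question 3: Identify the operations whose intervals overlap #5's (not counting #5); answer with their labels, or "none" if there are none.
#4

concurrent with #5 ([8,10]): every op whose interval crosses 8..10
#1 [1,2]: before
#2 [3,4]: before
#3 [5,6]: before
#4 [7,9]: concurrent
#6 [11,13]: after
#7 [12,14]: after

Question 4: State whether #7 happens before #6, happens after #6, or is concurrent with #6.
concurrent

#7 spans [12,14], #6 spans [11,13]
the intervals overlap in both directions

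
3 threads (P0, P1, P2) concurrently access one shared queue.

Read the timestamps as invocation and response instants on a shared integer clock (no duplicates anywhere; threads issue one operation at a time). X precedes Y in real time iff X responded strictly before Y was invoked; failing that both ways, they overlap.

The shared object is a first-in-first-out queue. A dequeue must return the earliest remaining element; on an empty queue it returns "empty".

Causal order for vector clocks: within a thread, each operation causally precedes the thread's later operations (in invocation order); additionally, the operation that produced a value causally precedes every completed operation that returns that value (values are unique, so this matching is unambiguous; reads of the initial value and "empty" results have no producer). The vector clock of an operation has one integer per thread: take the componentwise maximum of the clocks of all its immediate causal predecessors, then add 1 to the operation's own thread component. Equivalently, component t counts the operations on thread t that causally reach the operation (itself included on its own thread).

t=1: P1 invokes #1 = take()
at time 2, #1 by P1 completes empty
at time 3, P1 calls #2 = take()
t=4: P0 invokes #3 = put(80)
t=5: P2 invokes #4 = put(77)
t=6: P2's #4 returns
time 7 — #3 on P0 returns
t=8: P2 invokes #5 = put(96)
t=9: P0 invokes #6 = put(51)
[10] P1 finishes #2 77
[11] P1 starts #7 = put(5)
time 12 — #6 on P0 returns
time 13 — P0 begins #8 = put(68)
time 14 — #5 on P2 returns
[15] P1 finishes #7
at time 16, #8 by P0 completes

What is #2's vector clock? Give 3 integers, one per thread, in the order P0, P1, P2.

(0, 2, 1)

#4 (invocation 5): nothing precedes it; P2's component alone gives (0, 0, 1)
#1 (invocation 1): nothing precedes it; P1's component alone gives (0, 1, 0)
#3 (invocation 4): nothing precedes it; P0's component alone gives (1, 0, 0)
VC(#5, invoked at 8): max of VC(#4)=(0, 0, 1), then +1 on thread P2 → (0, 0, 2)
VC(#6, invoked at 9): max of VC(#3)=(1, 0, 0), then +1 on thread P0 → (2, 0, 0)
VC(#2, invoked at 3): max of VC(#1)=(0, 1, 0), VC(#4)=(0, 0, 1), then +1 on thread P1 → (0, 2, 1)
VC(#8, invoked at 13): max of VC(#6)=(2, 0, 0), then +1 on thread P0 → (3, 0, 0)
VC(#7, invoked at 11): max of VC(#2)=(0, 2, 1), then +1 on thread P1 → (0, 3, 1)
target: VC(#2) = (0, 2, 1)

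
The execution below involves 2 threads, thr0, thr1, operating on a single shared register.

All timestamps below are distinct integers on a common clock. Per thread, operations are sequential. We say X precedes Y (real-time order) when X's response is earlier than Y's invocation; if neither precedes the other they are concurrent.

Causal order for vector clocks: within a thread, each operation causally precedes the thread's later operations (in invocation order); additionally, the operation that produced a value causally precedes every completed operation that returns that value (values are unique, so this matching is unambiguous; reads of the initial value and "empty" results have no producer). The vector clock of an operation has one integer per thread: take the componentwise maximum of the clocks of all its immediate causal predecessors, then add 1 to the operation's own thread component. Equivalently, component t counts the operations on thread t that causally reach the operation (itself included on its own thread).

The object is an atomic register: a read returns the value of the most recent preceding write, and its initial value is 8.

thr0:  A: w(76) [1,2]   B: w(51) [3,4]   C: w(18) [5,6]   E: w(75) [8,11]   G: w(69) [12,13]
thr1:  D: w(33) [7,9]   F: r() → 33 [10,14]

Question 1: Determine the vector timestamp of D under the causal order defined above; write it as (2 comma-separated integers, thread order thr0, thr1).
(0, 1)

D (invocation 7): nothing precedes it; thr1's component alone gives (0, 1)
A (invocation 1): nothing precedes it; thr0's component alone gives (1, 0)
merge at F (invoked 10): VC(D)=(0, 1), own-thread bump on thr1 → (0, 2)
merge at B (invoked 3): VC(A)=(1, 0), own-thread bump on thr0 → (2, 0)
merge at C (invoked 5): VC(B)=(2, 0), own-thread bump on thr0 → (3, 0)
merge at E (invoked 8): VC(C)=(3, 0), own-thread bump on thr0 → (4, 0)
merge at G (invoked 12): VC(E)=(4, 0), own-thread bump on thr0 → (5, 0)
target: VC(D) = (0, 1)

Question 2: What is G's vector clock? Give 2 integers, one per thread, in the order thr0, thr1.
(5, 0)

VC(D, invoked at 7): no causal predecessors; +1 on thr1 → (0, 1)
VC(A, invoked at 1): no causal predecessors; +1 on thr0 → (1, 0)
invoked at 10, F merges VC(D)=(0, 1) and bumps thr1's slot → (0, 2)
invoked at 3, B merges VC(A)=(1, 0) and bumps thr0's slot → (2, 0)
invoked at 5, C merges VC(B)=(2, 0) and bumps thr0's slot → (3, 0)
invoked at 8, E merges VC(C)=(3, 0) and bumps thr0's slot → (4, 0)
invoked at 12, G merges VC(E)=(4, 0) and bumps thr0's slot → (5, 0)
target: VC(G) = (5, 0)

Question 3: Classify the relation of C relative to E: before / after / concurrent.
before

C spans [5,6], E spans [8,11]
resp(C)=6 < inv(E)=8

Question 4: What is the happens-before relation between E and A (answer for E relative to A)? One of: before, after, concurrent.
after

E spans [8,11], A spans [1,2]
resp(A)=2 < inv(E)=8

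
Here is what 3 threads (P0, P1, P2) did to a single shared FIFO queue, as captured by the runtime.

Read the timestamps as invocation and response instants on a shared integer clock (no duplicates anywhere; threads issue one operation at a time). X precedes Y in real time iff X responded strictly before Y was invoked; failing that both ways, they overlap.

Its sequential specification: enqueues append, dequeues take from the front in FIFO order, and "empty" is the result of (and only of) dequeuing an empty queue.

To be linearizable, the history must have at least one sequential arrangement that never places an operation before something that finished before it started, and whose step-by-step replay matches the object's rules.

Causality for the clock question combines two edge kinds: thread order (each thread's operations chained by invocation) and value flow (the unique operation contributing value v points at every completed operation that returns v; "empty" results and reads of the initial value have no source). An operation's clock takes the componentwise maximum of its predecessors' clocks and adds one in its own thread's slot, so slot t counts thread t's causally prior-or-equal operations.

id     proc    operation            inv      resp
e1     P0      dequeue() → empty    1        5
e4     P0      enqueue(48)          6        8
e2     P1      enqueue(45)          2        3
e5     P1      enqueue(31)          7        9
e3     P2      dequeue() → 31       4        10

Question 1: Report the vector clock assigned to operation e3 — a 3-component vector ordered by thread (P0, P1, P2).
e2 (invocation 2): nothing precedes it; P1's component alone gives (0, 1, 0)
e1 (invocation 1): nothing precedes it; P0's component alone gives (1, 0, 0)
from VC(e2)=(0, 1, 0), e5 (invoked 7) maxes components and bumps P1 → (0, 2, 0)
from VC(e1)=(1, 0, 0), e4 (invoked 6) maxes components and bumps P0 → (2, 0, 0)
from VC(e5)=(0, 2, 0), e3 (invoked 4) maxes components and bumps P2 → (0, 2, 1)
target: VC(e3) = (0, 2, 1)

(0, 2, 1)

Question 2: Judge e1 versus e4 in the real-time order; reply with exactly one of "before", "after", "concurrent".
e1 spans [1,5], e4 spans [6,8]
resp(e1)=5 < inv(e4)=6

before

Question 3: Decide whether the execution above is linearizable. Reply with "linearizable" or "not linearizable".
already the first 10 events (up to e3's response at time 10) admit no linearization; the first 9 still do
the 5 completed operations admit 14 real-time orders; each fails the FIFO queue replay
sample order e1, e2, e3, e4, e5 stalls at step 3 — e3 dequeue() → 31 has no legal effect
sample order e1, e2, e3, e5, e4 stalls at step 3 — e3 dequeue() → 31 has no legal effect

not linearizable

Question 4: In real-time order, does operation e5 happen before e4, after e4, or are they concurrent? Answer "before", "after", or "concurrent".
e5 spans [7,9], e4 spans [6,8]
the intervals overlap in both directions

concurrent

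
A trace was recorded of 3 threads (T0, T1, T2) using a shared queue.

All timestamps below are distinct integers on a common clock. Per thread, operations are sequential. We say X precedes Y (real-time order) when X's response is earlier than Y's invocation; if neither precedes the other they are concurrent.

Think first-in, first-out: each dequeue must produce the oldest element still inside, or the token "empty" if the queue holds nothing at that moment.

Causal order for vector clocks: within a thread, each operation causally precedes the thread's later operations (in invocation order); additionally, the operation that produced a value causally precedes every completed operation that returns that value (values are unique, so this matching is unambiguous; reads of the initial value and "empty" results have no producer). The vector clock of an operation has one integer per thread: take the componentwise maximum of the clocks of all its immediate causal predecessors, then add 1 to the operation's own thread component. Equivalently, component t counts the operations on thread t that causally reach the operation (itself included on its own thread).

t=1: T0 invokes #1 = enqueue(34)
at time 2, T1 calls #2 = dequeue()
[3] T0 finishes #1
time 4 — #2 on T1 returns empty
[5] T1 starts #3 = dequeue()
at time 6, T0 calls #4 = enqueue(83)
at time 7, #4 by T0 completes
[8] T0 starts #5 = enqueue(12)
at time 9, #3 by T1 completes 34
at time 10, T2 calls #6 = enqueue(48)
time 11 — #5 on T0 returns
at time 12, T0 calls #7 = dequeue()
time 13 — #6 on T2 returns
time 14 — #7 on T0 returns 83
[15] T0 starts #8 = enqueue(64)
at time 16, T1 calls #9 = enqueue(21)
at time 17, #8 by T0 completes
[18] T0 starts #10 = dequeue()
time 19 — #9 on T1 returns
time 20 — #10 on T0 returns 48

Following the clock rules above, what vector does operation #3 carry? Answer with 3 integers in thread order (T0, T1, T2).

VC(#6, invoked at 10): no causal predecessors; +1 on T2 → (0, 0, 1)
VC(#2, invoked at 2): no causal predecessors; +1 on T1 → (0, 1, 0)
VC(#1, invoked at 1): no causal predecessors; +1 on T0 → (1, 0, 0)
invoked at 6, #4 merges VC(#1)=(1, 0, 0) and bumps T0's slot → (2, 0, 0)
invoked at 5, #3 merges VC(#1)=(1, 0, 0), VC(#2)=(0, 1, 0) and bumps T1's slot → (1, 2, 0)
invoked at 8, #5 merges VC(#4)=(2, 0, 0) and bumps T0's slot → (3, 0, 0)
invoked at 16, #9 merges VC(#3)=(1, 2, 0) and bumps T1's slot → (1, 3, 0)
invoked at 12, #7 merges VC(#4)=(2, 0, 0), VC(#5)=(3, 0, 0) and bumps T0's slot → (4, 0, 0)
invoked at 15, #8 merges VC(#7)=(4, 0, 0) and bumps T0's slot → (5, 0, 0)
invoked at 18, #10 merges VC(#6)=(0, 0, 1), VC(#8)=(5, 0, 0) and bumps T0's slot → (6, 0, 1)
target: VC(#3) = (1, 2, 0)

(1, 2, 0)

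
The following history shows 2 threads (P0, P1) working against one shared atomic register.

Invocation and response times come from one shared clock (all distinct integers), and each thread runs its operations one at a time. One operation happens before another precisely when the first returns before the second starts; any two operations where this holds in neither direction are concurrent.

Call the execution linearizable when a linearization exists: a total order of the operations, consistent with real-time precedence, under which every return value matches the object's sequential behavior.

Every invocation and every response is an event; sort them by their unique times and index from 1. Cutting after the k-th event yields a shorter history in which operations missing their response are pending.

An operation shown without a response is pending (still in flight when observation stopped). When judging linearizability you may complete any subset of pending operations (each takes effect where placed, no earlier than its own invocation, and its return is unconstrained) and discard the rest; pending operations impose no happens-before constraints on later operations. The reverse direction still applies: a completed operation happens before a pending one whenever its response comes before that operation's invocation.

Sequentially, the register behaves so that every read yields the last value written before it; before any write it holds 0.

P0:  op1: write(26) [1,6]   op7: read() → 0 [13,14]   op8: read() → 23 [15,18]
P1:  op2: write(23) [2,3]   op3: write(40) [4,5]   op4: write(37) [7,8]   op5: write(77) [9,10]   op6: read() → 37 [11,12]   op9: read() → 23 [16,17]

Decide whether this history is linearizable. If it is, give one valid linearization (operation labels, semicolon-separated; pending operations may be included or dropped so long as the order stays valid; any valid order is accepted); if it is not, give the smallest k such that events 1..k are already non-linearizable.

prefix check: 1..11 passes, 1..12 fails once op6's time-12 response joins
3 orders of the 6 completed atomic register ops respect real time; none is legal
one such order, op1, op2, op3, op4, op5, op6, breaks at step 6 where op6 read() → 37 is illegal
one such order, op2, op1, op3, op4, op5, op6, breaks at step 6 where op6 read() → 37 is illegal

not linearizable — minimal violating prefix: 12 events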